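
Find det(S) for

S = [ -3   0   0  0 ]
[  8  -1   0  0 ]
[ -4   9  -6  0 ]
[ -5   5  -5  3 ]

-54

S is lower triangular, so det(S) is the product of the diagonal entries:
det = (-3) · (-1) · (-6) · (3) = -54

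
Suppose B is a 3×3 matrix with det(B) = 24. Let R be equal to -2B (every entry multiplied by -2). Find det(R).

For a 3×3 matrix, det(-2B) = (-2)^3·det(B) = -8·det(B).
det(R) = (-8)·(24) = -192

|R| = -192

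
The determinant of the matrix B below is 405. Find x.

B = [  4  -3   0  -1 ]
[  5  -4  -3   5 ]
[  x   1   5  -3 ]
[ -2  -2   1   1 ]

x = 2

Expanding along the column containing x, det(B) is linear in x: det(B) = (34)·x + (337).
Set (34)·x + (337) = 405  ⇒  (34)·x = 68  ⇒  x = 2.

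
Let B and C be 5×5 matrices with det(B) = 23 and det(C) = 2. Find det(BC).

46

det(BC) = det(B)·det(C) = (23)·(2) = 46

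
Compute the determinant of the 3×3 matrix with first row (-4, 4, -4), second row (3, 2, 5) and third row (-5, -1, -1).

-128

Expand along column 1:
  + (-4) · |2 5; -1 -1| = (-4)·(-2 − (-5)) = -12
  − 3 · |4 -4; -1 -1| = −3·(-4 − 4) = 24
  + (-5) · |4 -4; 2 5| = (-5)·(20 − (-8)) = -140
Sum: (-12) + (24) + (-140) = -128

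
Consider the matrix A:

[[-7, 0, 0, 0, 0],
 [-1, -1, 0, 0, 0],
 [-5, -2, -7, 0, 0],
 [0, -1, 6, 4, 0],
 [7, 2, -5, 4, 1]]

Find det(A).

A is lower triangular, so det(A) is the product of the diagonal entries:
det = (-7) · (-1) · (-7) · (4) · (1) = -196

-196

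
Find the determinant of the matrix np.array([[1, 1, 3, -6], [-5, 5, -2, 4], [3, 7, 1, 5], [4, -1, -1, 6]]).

Expand along row 1:
  + (1) · M_11   where M_11 = det([5 -2 4; 7 1 5; -1 -1 6]) = 125
  − (1) · M_12   where M_12 = det([-5 -2 4; 3 1 5; 4 -1 6]) = -87
  + (3) · M_13   where M_13 = det([-5 5 4; 3 7 5; 4 -1 6]) = -349
  − (-6) · M_14   where M_14 = det([-5 5 -2; 3 7 1; 4 -1 -1]) = 127
det = (+1)·(1)·(125) + (-1)·(1)·(-87) + (+1)·(3)·(-349) + (-1)·(-6)·(127) = -73

The determinant is -73.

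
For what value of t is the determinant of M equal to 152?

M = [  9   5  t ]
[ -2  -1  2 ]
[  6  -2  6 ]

Expanding along the row containing t, det(M) is linear in t: det(M) = (10)·t + (102).
Set (10)·t + (102) = 152  ⇒  (10)·t = 50  ⇒  t = 5.

t = 5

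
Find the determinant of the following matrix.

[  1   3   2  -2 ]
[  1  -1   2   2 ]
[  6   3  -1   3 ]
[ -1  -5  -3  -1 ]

The determinant is -260.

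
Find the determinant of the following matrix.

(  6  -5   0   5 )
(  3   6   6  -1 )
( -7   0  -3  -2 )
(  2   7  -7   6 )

Expand along row 1 (it has 1 zero):
  + (6) · M_11   where M_11 = det([6 6 -1; 0 -3 -2; 7 -7 6]) = -297
  − (-5) · M_12   where M_12 = det([3 6 -1; -7 -3 -2; 2 -7 6]) = 77
  − (5) · M_14   where M_14 = det([3 6 6; -7 0 -3; 2 7 -7]) = -561
det = (+1)·(6)·(-297) + (-1)·(-5)·(77) + (-1)·(5)·(-561) = 1408

The determinant is 1408.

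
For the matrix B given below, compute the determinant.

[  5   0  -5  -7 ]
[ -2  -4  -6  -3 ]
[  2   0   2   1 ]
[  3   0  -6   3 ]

Expand along column 2 (it has 3 zeros):
  + (-4) · M_22   where M_22 = det([5 -5 -7; 2 2 1; 3 -6 3]) = 201
det = (+1)·(-4)·(201) = -804

det(B) = -804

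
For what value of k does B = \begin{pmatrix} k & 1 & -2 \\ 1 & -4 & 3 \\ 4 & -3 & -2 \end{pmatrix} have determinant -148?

Expanding along the column containing k, det(B) is linear in k: det(B) = (17)·k + (-12).
Set (17)·k + (-12) = -148  ⇒  (17)·k = -136  ⇒  k = -8.

-8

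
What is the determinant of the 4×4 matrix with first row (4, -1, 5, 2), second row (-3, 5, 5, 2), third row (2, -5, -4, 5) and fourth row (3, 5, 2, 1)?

1534

Expand along row 1:
  + (4) · M_11   where M_11 = det([5 5 2; -5 -4 5; 5 2 1]) = 100
  − (-1) · M_12   where M_12 = det([-3 5 2; 2 -4 5; 3 2 1]) = 139
  + (5) · M_13   where M_13 = det([-3 5 2; 2 -5 5; 3 5 1]) = 205
  − (2) · M_14   where M_14 = det([-3 5 5; 2 -5 -4; 3 5 2]) = 15
det = (+1)·(4)·(100) + (-1)·(-1)·(139) + (+1)·(5)·(205) + (-1)·(2)·(15) = 1534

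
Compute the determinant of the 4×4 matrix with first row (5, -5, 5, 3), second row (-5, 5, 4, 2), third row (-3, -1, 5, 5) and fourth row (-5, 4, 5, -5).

Expand along row 1:
  + (5) · M_11   where M_11 = det([5 4 2; -1 5 5; 4 5 -5]) = -240
  − (-5) · M_12   where M_12 = det([-5 4 2; -3 5 5; -5 5 -5]) = 110
  + (5) · M_13   where M_13 = det([-5 5 2; -3 -1 5; -5 4 -5]) = -159
  − (3) · M_14   where M_14 = det([-5 5 4; -3 -1 5; -5 4 5]) = 7
det = (+1)·(5)·(-240) + (-1)·(-5)·(110) + (+1)·(5)·(-159) + (-1)·(3)·(7) = -1466

The determinant is -1466.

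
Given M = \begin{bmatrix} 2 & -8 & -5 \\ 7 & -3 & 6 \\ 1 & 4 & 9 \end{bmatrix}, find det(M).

Expand along column 1:
  + 2 · |-3 6; 4 9| = 2·(-27 − 24) = -102
  − 7 · |-8 -5; 4 9| = −7·(-72 − (-20)) = 364
  + 1 · |-8 -5; -3 6| = 1·(-48 − 15) = -63
Sum: (-102) + (364) + (-63) = 199

199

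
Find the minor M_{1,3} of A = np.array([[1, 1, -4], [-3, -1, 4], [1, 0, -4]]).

Delete row 1 and column 3; the remaining 2×2 submatrix is [-3 -1; 1 0].
Its determinant is (-3)·0 − (-1)·1 = 1.

1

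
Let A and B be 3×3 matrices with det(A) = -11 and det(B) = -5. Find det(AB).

The determinant is 55.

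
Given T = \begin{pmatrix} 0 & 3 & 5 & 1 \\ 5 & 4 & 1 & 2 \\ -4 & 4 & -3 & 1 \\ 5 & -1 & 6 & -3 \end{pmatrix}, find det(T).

|T| = -670

Expand along row 1 (it has 1 zero):
  − (3) · M_12   where M_12 = det([5 1 2; -4 -3 1; 5 6 -3]) = -10
  + (5) · M_13   where M_13 = det([5 4 2; -4 4 1; 5 -1 -3]) = -115
  − (1) · M_14   where M_14 = det([5 4 1; -4 4 -3; 5 -1 6]) = 125
det = (-1)·(3)·(-10) + (+1)·(5)·(-115) + (-1)·(1)·(125) = -670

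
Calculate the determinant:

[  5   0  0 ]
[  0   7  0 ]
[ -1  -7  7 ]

245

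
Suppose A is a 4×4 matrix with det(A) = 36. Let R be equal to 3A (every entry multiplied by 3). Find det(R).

2916

For a 4×4 matrix, det(3A) = 3^4·det(A) = 81·det(A).
det(R) = (81)·(36) = 2916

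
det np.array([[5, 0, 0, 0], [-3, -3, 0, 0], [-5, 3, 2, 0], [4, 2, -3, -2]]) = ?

60

The matrix is lower triangular, so the determinant is the product of the diagonal entries:
det = (5) · (-3) · (2) · (-2) = 60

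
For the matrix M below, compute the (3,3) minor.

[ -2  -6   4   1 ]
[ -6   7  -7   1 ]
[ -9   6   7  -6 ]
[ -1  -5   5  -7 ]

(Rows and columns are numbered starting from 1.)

Delete row 3 and column 3; the remaining 3×3 submatrix is [-2 -6 1; -6 7 1; -1 -5 -7].
Its determinant is 383.

383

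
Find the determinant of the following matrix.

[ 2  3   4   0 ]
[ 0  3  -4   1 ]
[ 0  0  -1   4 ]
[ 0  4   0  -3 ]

Expand along column 1 (it has 3 zeros):
  + (2) · M_11   where M_11 = det([3 -4 1; 0 -1 4; 4 0 -3]) = -51
det = (+1)·(2)·(-51) = -102

-102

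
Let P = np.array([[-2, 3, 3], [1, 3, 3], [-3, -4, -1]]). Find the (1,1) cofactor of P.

9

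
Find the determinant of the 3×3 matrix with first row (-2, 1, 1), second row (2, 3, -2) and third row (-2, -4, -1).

26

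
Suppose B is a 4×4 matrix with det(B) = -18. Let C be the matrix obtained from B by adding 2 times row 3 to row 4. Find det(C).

-18

Adding a multiple of one row to another leaves the determinant unchanged.
det(C) = (1)·(-18) = -18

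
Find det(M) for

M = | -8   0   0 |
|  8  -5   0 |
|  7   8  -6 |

-240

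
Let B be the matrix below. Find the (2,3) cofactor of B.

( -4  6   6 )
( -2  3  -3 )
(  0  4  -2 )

The cofactor is 16.

Delete row 2 and column 3; the remaining 2×2 submatrix is [-4 6; 0 4].
Its determinant is (-4)·4 − 6·0 = -16.
The cofactor carries sign (−1)^(2+3) = −1, so C_{2,3} = −(-16) = 16.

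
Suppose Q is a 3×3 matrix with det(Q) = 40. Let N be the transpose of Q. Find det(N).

det(Qᵀ) = det(Q).
det(N) = (1)·(40) = 40

|N| = 40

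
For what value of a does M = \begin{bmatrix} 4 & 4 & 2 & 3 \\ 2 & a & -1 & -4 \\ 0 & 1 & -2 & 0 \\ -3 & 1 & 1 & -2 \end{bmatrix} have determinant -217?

Expanding along the column containing a, det(M) is linear in a: det(M) = (-2)·a + (-225).
Set (-2)·a + (-225) = -217  ⇒  (-2)·a = 8  ⇒  a = -4.

a = -4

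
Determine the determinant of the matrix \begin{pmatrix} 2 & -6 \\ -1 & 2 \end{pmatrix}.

The determinant is -2.

det = 2·2 − (-6)·(-1) = 4 − 6 = -2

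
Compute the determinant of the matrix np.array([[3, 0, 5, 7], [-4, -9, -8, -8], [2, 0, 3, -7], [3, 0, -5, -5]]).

3042

Expand along column 2 (it has 3 zeros):
  + (-9) · M_22   where M_22 = det([3 5 7; 2 3 -7; 3 -5 -5]) = -338
det = (+1)·(-9)·(-338) = 3042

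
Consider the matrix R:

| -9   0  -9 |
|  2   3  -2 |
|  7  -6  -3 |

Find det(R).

486

Expand along row 1:
  + (-9) · |3 -2; -6 -3| = (-9)·(-9 − 12) = 189
  + (-9) · |2 3; 7 -6| = (-9)·(-12 − 21) = 297
Sum: (189) + (297) = 486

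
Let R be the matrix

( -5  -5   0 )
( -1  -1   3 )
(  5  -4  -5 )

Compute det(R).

Expand along column 3:
  − 3 · |-5 -5; 5 -4| = −3·(20 − (-25)) = -135
  + (-5) · |-5 -5; -1 -1| = (-5)·(5 − 5) = 0
Sum: (-135) + (0) = -135

The determinant is -135.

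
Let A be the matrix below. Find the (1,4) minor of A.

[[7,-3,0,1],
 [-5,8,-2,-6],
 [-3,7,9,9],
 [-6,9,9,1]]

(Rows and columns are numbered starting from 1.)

Delete row 1 and column 4; the remaining 3×3 submatrix is [-5 8 -2; -3 7 9; -6 9 9].
Its determinant is -156.

-156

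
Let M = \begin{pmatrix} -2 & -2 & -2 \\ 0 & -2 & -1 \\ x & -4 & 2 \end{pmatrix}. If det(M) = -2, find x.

9

Expanding along the row containing x, det(M) is linear in x: det(M) = (-2)·x + (16).
Set (-2)·x + (16) = -2  ⇒  (-2)·x = -18  ⇒  x = 9.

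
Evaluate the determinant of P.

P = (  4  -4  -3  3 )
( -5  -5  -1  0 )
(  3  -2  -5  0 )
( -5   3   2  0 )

Expand along column 4 (it has 3 zeros):
  − (3) · M_14   where M_14 = det([-5 -5 -1; 3 -2 -5; -5 3 2]) = -149
det = (-1)·(3)·(-149) = 447

det(P) = 447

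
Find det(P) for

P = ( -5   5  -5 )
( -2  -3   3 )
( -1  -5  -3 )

The determinant is -200.

Expand along row 1:
  + (-5) · |-3 3; -5 -3| = (-5)·(9 − (-15)) = -120
  − 5 · |-2 3; -1 -3| = −5·(6 − (-3)) = -45
  + (-5) · |-2 -3; -1 -5| = (-5)·(10 − 3) = -35
Sum: (-120) + (-45) + (-35) = -200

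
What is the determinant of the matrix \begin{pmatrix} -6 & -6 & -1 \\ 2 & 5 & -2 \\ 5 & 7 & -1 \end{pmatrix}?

5

Expand along row 1:
  + (-6) · |5 -2; 7 -1| = (-6)·(-5 − (-14)) = -54
  − (-6) · |2 -2; 5 -1| = −(-6)·(-2 − (-10)) = 48
  + (-1) · |2 5; 5 7| = (-1)·(14 − 25) = 11
Sum: (-54) + (48) + (11) = 5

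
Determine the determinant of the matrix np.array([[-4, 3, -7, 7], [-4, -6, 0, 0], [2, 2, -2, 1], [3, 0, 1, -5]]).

Expand along row 2 (it has 2 zeros):
  − (-4) · M_21   where M_21 = det([3 -7 7; 2 -2 1; 0 1 -5]) = -29
  + (-6) · M_22   where M_22 = det([-4 -7 7; 2 -2 1; 3 1 -5]) = -71
det = (-1)·(-4)·(-29) + (+1)·(-6)·(-71) = 310

The determinant is 310.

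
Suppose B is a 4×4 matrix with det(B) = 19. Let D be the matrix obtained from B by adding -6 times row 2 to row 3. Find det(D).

Adding a multiple of one row to another leaves the determinant unchanged.
det(D) = (1)·(19) = 19

|D| = 19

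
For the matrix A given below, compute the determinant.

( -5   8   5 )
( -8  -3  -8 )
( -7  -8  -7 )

Expand along column 1:
  + (-5) · |-3 -8; -8 -7| = (-5)·(21 − 64) = 215
  − (-8) · |8 5; -8 -7| = −(-8)·(-56 − (-40)) = -128
  + (-7) · |8 5; -3 -8| = (-7)·(-64 − (-15)) = 343
Sum: (215) + (-128) + (343) = 430

430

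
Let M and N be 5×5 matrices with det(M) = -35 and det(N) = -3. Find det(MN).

The determinant is 105.

det(MN) = det(M)·det(N) = (-35)·(-3) = 105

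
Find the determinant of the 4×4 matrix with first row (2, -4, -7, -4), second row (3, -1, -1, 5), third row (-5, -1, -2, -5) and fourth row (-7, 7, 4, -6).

The determinant is 598.

Expand along row 1:
  + (2) · M_11   where M_11 = det([-1 -1 5; -1 -2 -5; 7 4 -6]) = 59
  − (-4) · M_12   where M_12 = det([3 -1 5; -5 -2 -5; -7 4 -6]) = -79
  + (-7) · M_13   where M_13 = det([3 -1 5; -5 -1 -5; -7 7 -6]) = -92
  − (-4) · M_14   where M_14 = det([3 -1 -1; -5 -1 -2; -7 7 4]) = 38
det = (+1)·(2)·(59) + (-1)·(-4)·(-79) + (+1)·(-7)·(-92) + (-1)·(-4)·(38) = 598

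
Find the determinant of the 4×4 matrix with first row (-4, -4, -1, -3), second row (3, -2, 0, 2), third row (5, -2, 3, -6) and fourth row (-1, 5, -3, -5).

-941

Expand along row 2 (it has 1 zero):
  − (3) · M_21   where M_21 = det([-4 -1 -3; -2 3 -6; 5 -3 -5]) = 199
  + (-2) · M_22   where M_22 = det([-4 -1 -3; 5 3 -6; -1 -3 -5]) = 137
  + (2) · M_24   where M_24 = det([-4 -4 -1; 5 -2 3; -1 5 -3]) = -35
det = (-1)·(3)·(199) + (+1)·(-2)·(137) + (+1)·(2)·(-35) = -941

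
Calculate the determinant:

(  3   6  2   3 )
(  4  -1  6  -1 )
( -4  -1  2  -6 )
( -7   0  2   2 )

Expand along row 4 (it has 1 zero):
  − (-7) · M_41   where M_41 = det([6 2 3; -1 6 -1; -1 2 -6]) = -202
  − (2) · M_43   where M_43 = det([3 6 3; 4 -1 -1; -4 -1 -6]) = 159
  + (2) · M_44   where M_44 = det([3 6 2; 4 -1 6; -4 -1 2]) = -196
det = (-1)·(-7)·(-202) + (-1)·(2)·(159) + (+1)·(2)·(-196) = -2124

The determinant is -2124.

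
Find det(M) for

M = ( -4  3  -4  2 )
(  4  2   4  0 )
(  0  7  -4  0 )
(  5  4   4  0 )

det(M) = 8

Expand along column 4 (it has 3 zeros):
  − (2) · M_14   where M_14 = det([4 2 4; 0 7 -4; 5 4 4]) = -4
det = (-1)·(2)·(-4) = 8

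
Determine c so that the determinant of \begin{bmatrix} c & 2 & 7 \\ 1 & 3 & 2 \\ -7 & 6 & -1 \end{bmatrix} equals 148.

Expanding along the column containing c, det(A) is linear in c: det(A) = (-15)·c + (163).
Set (-15)·c + (163) = 148  ⇒  (-15)·c = -15  ⇒  c = 1.

c = 1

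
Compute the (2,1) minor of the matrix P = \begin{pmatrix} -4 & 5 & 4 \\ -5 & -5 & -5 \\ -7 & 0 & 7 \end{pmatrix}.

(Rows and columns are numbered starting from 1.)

The minor is 35.

Delete row 2 and column 1; the remaining 2×2 submatrix is [5 4; 0 7].
Its determinant is 5·7 − 4·0 = 35.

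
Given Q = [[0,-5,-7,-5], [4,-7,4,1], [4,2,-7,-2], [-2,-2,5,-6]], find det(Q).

3528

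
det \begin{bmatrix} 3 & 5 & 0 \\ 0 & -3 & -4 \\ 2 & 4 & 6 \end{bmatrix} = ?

The determinant is -46.

Expand along row 1:
  + 3 · |-3 -4; 4 6| = 3·(-18 − (-16)) = -6
  − 5 · |0 -4; 2 6| = −5·(0 − (-8)) = -40
Sum: (-6) + (-40) = -46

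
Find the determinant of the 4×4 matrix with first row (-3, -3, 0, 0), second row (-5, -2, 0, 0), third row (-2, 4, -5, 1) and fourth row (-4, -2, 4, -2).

The matrix is block lower-triangular with a 2×2 block and a 2×2 block on the diagonal, so its determinant equals the product of the determinants of the diagonal blocks.
det of the 2×2 block = -9
det of the 2×2 block = 6
det = (-9)·(6) = -54

The determinant is -54.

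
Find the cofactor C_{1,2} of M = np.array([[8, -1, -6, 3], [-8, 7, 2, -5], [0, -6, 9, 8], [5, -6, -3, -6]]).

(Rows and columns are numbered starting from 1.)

-545

Delete row 1 and column 2; the remaining 3×3 submatrix is [-8 2 -5; 0 9 8; 5 -3 -6].
Its determinant is 545.
The cofactor carries sign (−1)^(1+2) = −1, so C_{1,2} = −(545) = -545.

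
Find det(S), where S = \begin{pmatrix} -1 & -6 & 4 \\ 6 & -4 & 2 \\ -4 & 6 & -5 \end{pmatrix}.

The determinant is -60.

Expand along column 1:
  + (-1) · |-4 2; 6 -5| = (-1)·(20 − 12) = -8
  − 6 · |-6 4; 6 -5| = −6·(30 − 24) = -36
  + (-4) · |-6 4; -4 2| = (-4)·(-12 − (-16)) = -16
Sum: (-8) + (-36) + (-16) = -60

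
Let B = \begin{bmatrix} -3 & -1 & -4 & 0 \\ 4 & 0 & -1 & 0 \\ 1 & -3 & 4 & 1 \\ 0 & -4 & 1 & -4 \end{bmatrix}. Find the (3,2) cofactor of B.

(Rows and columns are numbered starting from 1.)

76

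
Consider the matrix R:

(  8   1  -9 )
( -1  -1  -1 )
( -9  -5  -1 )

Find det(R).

Expand along row 1:
  + 8 · |-1 -1; -5 -1| = 8·(1 − 5) = -32
  − 1 · |-1 -1; -9 -1| = −1·(1 − 9) = 8
  + (-9) · |-1 -1; -9 -5| = (-9)·(5 − 9) = 36
Sum: (-32) + (8) + (36) = 12

det(R) = 12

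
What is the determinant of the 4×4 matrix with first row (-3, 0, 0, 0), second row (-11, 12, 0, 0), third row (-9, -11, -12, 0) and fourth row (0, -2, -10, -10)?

The matrix is lower triangular, so the determinant is the product of the diagonal entries:
det = (-3) · (12) · (-12) · (-10) = -4320

-4320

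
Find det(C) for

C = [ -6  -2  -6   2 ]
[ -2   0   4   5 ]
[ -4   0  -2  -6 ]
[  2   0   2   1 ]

-144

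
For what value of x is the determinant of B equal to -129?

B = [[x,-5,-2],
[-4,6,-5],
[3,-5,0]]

x = 8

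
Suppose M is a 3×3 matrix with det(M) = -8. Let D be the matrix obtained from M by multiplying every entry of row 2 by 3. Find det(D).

Scaling one row by 3 multiplies the determinant by 3.
det(D) = (3)·(-8) = -24

-24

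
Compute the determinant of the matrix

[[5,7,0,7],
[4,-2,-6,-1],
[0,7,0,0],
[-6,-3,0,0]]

Expand along row 3 (it has 3 zeros):
  − (7) · M_32   where M_32 = det([5 0 7; 4 -6 -1; -6 0 0]) = -252
det = (-1)·(7)·(-252) = 1764

The determinant is 1764.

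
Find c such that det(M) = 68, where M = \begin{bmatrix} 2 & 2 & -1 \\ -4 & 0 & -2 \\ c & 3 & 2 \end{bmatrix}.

Expanding along the column containing c, det(M) is linear in c: det(M) = (-4)·c + (40).
Set (-4)·c + (40) = 68  ⇒  (-4)·c = 28  ⇒  c = -7.

c = -7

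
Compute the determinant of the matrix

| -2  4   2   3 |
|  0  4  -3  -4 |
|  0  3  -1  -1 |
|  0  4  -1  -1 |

The determinant is 2.

Expand along column 1 (it has 3 zeros):
  + (-2) · M_11   where M_11 = det([4 -3 -4; 3 -1 -1; 4 -1 -1]) = -1
det = (+1)·(-2)·(-1) = 2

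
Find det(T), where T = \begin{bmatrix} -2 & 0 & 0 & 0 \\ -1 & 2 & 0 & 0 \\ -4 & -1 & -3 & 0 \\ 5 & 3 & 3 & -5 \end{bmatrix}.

T is lower triangular, so det(T) is the product of the diagonal entries:
det = (-2) · (2) · (-3) · (-5) = -60

det(T) = -60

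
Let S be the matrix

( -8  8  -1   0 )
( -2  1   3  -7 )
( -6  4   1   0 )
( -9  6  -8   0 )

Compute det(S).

det(S) = 1064

Expand along column 4 (it has 3 zeros):
  + (-7) · M_24   where M_24 = det([-8 8 -1; -6 4 1; -9 6 -8]) = -152
det = (+1)·(-7)·(-152) = 1064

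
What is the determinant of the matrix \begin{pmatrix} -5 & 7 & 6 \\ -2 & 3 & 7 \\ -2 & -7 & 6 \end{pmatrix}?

Expand along row 1:
  + (-5) · |3 7; -7 6| = (-5)·(18 − (-49)) = -335
  − 7 · |-2 7; -2 6| = −7·(-12 − (-14)) = -14
  + 6 · |-2 3; -2 -7| = 6·(14 − (-6)) = 120
Sum: (-335) + (-14) + (120) = -229

-229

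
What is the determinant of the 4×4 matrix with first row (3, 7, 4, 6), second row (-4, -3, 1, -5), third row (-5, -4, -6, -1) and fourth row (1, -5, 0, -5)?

Expand along row 4 (it has 1 zero):
  − (1) · M_41   where M_41 = det([7 4 6; -3 1 -5; -4 -6 -1]) = -17
  + (-5) · M_42   where M_42 = det([3 4 6; -4 1 -5; -5 -6 -1]) = 165
  + (-5) · M_44   where M_44 = det([3 7 4; -4 -3 1; -5 -4 -6]) = -133
det = (-1)·(1)·(-17) + (+1)·(-5)·(165) + (+1)·(-5)·(-133) = -143

-143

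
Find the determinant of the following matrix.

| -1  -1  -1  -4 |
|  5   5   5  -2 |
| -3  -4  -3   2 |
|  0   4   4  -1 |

-88

Expand along row 4 (it has 1 zero):
  + (4) · M_42   where M_42 = det([-1 -1 -4; 5 5 -2; -3 -3 2]) = 0
  − (4) · M_43   where M_43 = det([-1 -1 -4; 5 5 -2; -3 -4 2]) = 22
  + (-1) · M_44   where M_44 = det([-1 -1 -1; 5 5 5; -3 -4 -3]) = 0
det = (+1)·(4)·(0) + (-1)·(4)·(22) + (+1)·(-1)·(0) = -88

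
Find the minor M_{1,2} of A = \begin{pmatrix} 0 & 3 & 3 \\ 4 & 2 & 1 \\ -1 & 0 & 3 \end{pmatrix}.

Delete row 1 and column 2; the remaining 2×2 submatrix is [4 1; -1 3].
Its determinant is 4·3 − 1·(-1) = 13.

13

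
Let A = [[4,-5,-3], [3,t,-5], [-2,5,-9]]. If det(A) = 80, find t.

Expanding along the row containing t, det(A) is linear in t: det(A) = (-42)·t + (-130).
Set (-42)·t + (-130) = 80  ⇒  (-42)·t = 210  ⇒  t = -5.

-5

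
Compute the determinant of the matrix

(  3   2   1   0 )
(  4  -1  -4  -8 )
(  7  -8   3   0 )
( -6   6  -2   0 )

Expand along column 4 (it has 3 zeros):
  + (-8) · M_24   where M_24 = det([3 2 1; 7 -8 3; -6 6 -2]) = -20
det = (+1)·(-8)·(-20) = 160

160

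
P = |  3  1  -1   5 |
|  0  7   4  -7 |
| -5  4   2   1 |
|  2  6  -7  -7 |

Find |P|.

The determinant is 3260.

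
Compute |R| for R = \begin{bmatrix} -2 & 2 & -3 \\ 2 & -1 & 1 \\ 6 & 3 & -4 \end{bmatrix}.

Expand along row 1:
  + (-2) · |-1 1; 3 -4| = (-2)·(4 − 3) = -2
  − 2 · |2 1; 6 -4| = −2·(-8 − 6) = 28
  + (-3) · |2 -1; 6 3| = (-3)·(6 − (-6)) = -36
Sum: (-2) + (28) + (-36) = -10

-10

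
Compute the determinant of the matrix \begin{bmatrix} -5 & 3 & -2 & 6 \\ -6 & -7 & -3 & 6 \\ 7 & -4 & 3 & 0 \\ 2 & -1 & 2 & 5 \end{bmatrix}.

Expand along row 3 (it has 1 zero):
  + (7) · M_31   where M_31 = det([3 -2 6; -7 -3 6; -1 2 5]) = -241
  − (-4) · M_32   where M_32 = det([-5 -2 6; -6 -3 6; 2 2 5]) = 15
  + (3) · M_33   where M_33 = det([-5 3 6; -6 -7 6; 2 -1 5]) = 391
det = (+1)·(7)·(-241) + (-1)·(-4)·(15) + (+1)·(3)·(391) = -454

-454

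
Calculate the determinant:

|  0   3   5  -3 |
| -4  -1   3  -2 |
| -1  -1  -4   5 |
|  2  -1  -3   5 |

Expand along row 1 (it has 1 zero):
  − (3) · M_12   where M_12 = det([-4 3 -2; -1 -4 5; 2 -3 5]) = 43
  + (5) · M_13   where M_13 = det([-4 -1 -2; -1 -1 5; 2 -1 5]) = -21
  − (-3) · M_14   where M_14 = det([-4 -1 3; -1 -1 -4; 2 -1 -3]) = 24
det = (-1)·(3)·(43) + (+1)·(5)·(-21) + (-1)·(-3)·(24) = -162

-162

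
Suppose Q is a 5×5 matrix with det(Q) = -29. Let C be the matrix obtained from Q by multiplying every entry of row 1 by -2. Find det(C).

Scaling one row by -2 multiplies the determinant by -2.
det(C) = (-2)·(-29) = 58

The determinant is 58.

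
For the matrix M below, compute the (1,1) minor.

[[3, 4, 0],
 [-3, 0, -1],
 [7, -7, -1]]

Delete row 1 and column 1; the remaining 2×2 submatrix is [0 -1; -7 -1].
Its determinant is 0·(-1) − (-1)·(-7) = -7.

-7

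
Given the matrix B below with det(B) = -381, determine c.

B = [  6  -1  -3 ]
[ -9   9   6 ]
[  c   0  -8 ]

c = -1

Expanding along the column containing c, det(B) is linear in c: det(B) = (21)·c + (-360).
Set (21)·c + (-360) = -381  ⇒  (21)·c = -21  ⇒  c = -1.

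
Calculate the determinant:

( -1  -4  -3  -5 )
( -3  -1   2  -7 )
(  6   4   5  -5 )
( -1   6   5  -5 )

1010

Expand along row 1:
  + (-1) · M_11   where M_11 = det([-1 2 -7; 4 5 -5; 6 5 -5]) = 50
  − (-4) · M_12   where M_12 = det([-3 2 -7; 6 5 -5; -1 5 -5]) = -175
  + (-3) · M_13   where M_13 = det([-3 -1 -7; 6 4 -5; -1 6 -5]) = -345
  − (-5) · M_14   where M_14 = det([-3 -1 2; 6 4 5; -1 6 5]) = 145
det = (+1)·(-1)·(50) + (-1)·(-4)·(-175) + (+1)·(-3)·(-345) + (-1)·(-5)·(145) = 1010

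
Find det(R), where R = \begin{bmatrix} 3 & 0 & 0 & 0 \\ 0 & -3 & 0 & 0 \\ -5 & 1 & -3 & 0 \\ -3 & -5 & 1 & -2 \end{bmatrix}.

R is lower triangular, so det(R) is the product of the diagonal entries:
det = (3) · (-3) · (-3) · (-2) = -54

det(R) = -54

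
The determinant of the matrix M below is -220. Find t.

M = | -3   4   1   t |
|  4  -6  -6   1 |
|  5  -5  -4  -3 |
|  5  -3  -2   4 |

t = 9

Expanding along the row containing t, det(M) is linear in t: det(M) = (8)·t + (-292).
Set (8)·t + (-292) = -220  ⇒  (8)·t = 72  ⇒  t = 9.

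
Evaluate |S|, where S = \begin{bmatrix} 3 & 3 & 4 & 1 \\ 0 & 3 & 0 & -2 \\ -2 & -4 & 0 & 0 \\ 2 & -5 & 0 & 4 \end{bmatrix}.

|S| = -48

Expand along column 3 (it has 3 zeros):
  + (4) · M_13   where M_13 = det([0 3 -2; -2 -4 0; 2 -5 4]) = -12
det = (+1)·(4)·(-12) = -48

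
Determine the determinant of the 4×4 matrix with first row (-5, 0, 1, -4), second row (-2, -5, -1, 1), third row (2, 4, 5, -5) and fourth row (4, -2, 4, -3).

-169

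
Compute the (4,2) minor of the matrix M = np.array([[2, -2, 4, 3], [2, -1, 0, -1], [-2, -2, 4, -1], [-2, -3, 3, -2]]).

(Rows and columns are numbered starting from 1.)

Delete row 4 and column 2; the remaining 3×3 submatrix is [2 4 3; 2 0 -1; -2 4 -1].
Its determinant is 48.

The minor is 48.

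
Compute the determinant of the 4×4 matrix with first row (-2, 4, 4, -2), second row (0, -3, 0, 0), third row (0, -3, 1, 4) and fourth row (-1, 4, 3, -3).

Expand along row 2 (it has 3 zeros):
  + (-3) · M_22   where M_22 = det([-2 4 -2; 0 1 4; -1 3 -3]) = 12
det = (+1)·(-3)·(12) = -36

The determinant is -36.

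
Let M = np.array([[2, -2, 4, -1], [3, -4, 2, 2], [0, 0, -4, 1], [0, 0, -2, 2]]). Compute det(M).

|M| = 12

M is block upper-triangular with a 2×2 block and a 2×2 block on the diagonal, so its determinant equals the product of the determinants of the diagonal blocks.
det of the 2×2 block = -2
det of the 2×2 block = -6
det = (-2)·(-6) = 12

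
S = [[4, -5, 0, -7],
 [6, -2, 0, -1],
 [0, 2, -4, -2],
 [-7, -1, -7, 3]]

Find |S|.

|S| = -1508

Expand along column 3 (it has 2 zeros):
  + (-4) · M_33   where M_33 = det([4 -5 -7; 6 -2 -1; -7 -1 3]) = 167
  − (-7) · M_43   where M_43 = det([4 -5 -7; 6 -2 -1; 0 2 -2]) = -120
det = (+1)·(-4)·(167) + (-1)·(-7)·(-120) = -1508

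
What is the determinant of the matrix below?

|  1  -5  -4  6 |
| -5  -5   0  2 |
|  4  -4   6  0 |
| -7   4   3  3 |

The determinant is -3156.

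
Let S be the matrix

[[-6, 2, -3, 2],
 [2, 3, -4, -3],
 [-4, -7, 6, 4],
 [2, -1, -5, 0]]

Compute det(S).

The determinant is 408.

Expand along row 4 (it has 1 zero):
  − (2) · M_41   where M_41 = det([2 -3 2; 3 -4 -3; -7 6 4]) = -43
  + (-1) · M_42   where M_42 = det([-6 -3 2; 2 -4 -3; -4 6 4]) = -32
  − (-5) · M_43   where M_43 = det([-6 2 2; 2 3 -3; -4 -7 4]) = 58
det = (-1)·(2)·(-43) + (+1)·(-1)·(-32) + (-1)·(-5)·(58) = 408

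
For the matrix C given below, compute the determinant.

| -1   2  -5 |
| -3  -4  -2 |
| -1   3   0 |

63

Expand along row 3:
  + (-1) · |2 -5; -4 -2| = (-1)·(-4 − 20) = 24
  − 3 · |-1 -5; -3 -2| = −3·(2 − 15) = 39
Sum: (24) + (39) = 63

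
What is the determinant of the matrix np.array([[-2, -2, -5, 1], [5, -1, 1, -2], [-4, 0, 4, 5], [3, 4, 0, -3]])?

The determinant is 269.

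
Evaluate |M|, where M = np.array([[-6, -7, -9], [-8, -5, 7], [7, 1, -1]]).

det(M) = -518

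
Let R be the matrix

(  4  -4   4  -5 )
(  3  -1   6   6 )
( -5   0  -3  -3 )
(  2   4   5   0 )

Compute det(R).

Expand along row 3 (it has 1 zero):
  + (-5) · M_31   where M_31 = det([-4 4 -5; -1 6 6; 4 5 0]) = 361
  + (-3) · M_33   where M_33 = det([4 -4 -5; 3 -1 6; 2 4 0]) = -214
  − (-3) · M_34   where M_34 = det([4 -4 4; 3 -1 6; 2 4 5]) = -48
det = (+1)·(-5)·(361) + (+1)·(-3)·(-214) + (-1)·(-3)·(-48) = -1307

det(R) = -1307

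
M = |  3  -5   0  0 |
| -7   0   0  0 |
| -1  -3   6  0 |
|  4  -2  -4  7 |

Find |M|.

-1470

M is block lower-triangular with a 2×2 block and a 2×2 block on the diagonal, so its determinant equals the product of the determinants of the diagonal blocks.
det of the 2×2 block = -35
det of the 2×2 block = 42
det = (-35)·(42) = -1470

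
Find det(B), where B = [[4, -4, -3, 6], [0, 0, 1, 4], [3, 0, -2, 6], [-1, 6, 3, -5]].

The determinant is 160.

Expand along row 2 (it has 2 zeros):
  − (1) · M_23   where M_23 = det([4 -4 6; 3 0 6; -1 6 -5]) = -72
  + (4) · M_24   where M_24 = det([4 -4 -3; 3 0 -2; -1 6 3]) = 22
det = (-1)·(1)·(-72) + (+1)·(4)·(22) = 160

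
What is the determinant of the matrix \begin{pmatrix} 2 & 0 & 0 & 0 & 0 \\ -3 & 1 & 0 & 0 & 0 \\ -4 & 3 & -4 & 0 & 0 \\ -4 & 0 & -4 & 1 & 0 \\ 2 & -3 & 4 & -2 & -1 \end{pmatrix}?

The matrix is lower triangular, so the determinant is the product of the diagonal entries:
det = (2) · (1) · (-4) · (1) · (-1) = 8

The determinant is 8.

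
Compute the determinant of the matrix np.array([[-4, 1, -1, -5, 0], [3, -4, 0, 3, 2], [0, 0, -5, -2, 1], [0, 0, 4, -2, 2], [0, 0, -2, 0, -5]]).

The matrix is block upper-triangular with a 2×2 block and a 3×3 block on the diagonal, so its determinant equals the product of the determinants of the diagonal blocks.
det of the 2×2 block = 13
det of the 3×3 block = -86
det = (13)·(-86) = -1118

-1118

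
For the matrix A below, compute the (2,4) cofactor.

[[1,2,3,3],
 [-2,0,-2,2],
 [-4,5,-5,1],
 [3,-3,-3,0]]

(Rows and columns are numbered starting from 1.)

The cofactor is -93.

Delete row 2 and column 4; the remaining 3×3 submatrix is [1 2 3; -4 5 -5; 3 -3 -3].
Its determinant is -93.
The cofactor carries sign (−1)^(2+4) = +1, so C_{2,4} = +(-93) = -93.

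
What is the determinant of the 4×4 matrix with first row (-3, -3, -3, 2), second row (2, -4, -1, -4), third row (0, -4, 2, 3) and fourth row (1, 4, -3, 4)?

713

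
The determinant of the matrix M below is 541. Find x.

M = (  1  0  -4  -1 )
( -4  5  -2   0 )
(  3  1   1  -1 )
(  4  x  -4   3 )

Expanding along the row containing x, det(M) is linear in x: det(M) = (16)·x + (413).
Set (16)·x + (413) = 541  ⇒  (16)·x = 128  ⇒  x = 8.

8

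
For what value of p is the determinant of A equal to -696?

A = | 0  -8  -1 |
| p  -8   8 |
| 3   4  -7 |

Expanding along the row containing p, det(A) is linear in p: det(A) = (-60)·p + (-216).
Set (-60)·p + (-216) = -696  ⇒  (-60)·p = -480  ⇒  p = 8.

p = 8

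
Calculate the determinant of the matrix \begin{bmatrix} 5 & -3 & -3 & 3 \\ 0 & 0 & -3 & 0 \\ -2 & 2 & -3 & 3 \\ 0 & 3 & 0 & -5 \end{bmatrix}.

The determinant is -249.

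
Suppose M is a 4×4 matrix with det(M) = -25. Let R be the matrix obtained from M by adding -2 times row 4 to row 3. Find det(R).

Adding a multiple of one row to another leaves the determinant unchanged.
det(R) = (1)·(-25) = -25

-25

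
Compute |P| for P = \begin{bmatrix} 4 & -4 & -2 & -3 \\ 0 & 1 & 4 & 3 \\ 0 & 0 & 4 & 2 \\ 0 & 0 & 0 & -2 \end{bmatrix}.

P is upper triangular, so det(P) is the product of the diagonal entries:
det = (4) · (1) · (4) · (-2) = -32

det(P) = -32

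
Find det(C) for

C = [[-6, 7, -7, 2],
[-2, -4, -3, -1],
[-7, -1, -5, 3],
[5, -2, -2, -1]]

910

Expand along row 1:
  + (-6) · M_11   where M_11 = det([-4 -3 -1; -1 -5 3; -2 -2 -1]) = -15
  − (7) · M_12   where M_12 = det([-2 -3 -1; -7 -5 3; 5 -2 -1]) = -85
  + (-7) · M_13   where M_13 = det([-2 -4 -1; -7 -1 3; 5 -2 -1]) = -65
  − (2) · M_14   where M_14 = det([-2 -4 -3; -7 -1 -5; 5 -2 -2]) = 115
det = (+1)·(-6)·(-15) + (-1)·(7)·(-85) + (+1)·(-7)·(-65) + (-1)·(2)·(115) = 910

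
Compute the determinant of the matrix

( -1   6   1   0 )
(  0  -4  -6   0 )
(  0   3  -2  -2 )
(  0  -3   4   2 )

The determinant is 16.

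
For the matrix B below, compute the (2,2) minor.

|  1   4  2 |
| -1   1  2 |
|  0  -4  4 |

Delete row 2 and column 2; the remaining 2×2 submatrix is [1 2; 0 4].
Its determinant is 1·4 − 2·0 = 4.

4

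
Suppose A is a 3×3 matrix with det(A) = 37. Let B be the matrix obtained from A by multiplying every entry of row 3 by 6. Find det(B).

Scaling one row by 6 multiplies the determinant by 6.
det(B) = (6)·(37) = 222

det(B) = 222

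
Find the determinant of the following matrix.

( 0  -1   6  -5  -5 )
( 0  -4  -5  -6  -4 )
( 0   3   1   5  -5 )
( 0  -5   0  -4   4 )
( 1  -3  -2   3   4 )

Expand along column 1 (it has 4 zeros):
  + (1) · M_51   where M_51 = det([-1 6 -5 -5; -4 -5 -6 -4; 3 1 5 -5; -5 0 -4 4]) = 1500
det = (+1)·(1)·(1500) = 1500

The determinant is 1500.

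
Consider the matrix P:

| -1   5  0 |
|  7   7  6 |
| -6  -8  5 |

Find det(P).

The determinant is -438.

Expand along column 3:
  − 6 · |-1 5; -6 -8| = −6·(8 − (-30)) = -228
  + 5 · |-1 5; 7 7| = 5·(-7 − 35) = -210
Sum: (-228) + (-210) = -438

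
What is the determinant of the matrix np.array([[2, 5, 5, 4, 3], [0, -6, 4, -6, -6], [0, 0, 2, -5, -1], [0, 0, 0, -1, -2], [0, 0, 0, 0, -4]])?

The determinant is -96.

The matrix is upper triangular, so the determinant is the product of the diagonal entries:
det = (2) · (-6) · (2) · (-1) · (-4) = -96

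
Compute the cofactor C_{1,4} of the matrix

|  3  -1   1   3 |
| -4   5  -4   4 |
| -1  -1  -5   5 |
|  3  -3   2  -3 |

Delete row 1 and column 4; the remaining 3×3 submatrix is [-4 5 -4; -1 -1 -5; 3 -3 2].
Its determinant is -21.
The cofactor carries sign (−1)^(1+4) = −1, so C_{1,4} = −(-21) = 21.

The cofactor is 21.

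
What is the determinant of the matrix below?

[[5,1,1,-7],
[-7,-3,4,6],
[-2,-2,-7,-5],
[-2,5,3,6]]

-1616

Expand along row 1:
  + (5) · M_11   where M_11 = det([-3 4 6; -2 -7 -5; 5 3 6]) = 203
  − (1) · M_12   where M_12 = det([-7 4 6; -2 -7 -5; -2 3 6]) = 157
  + (1) · M_13   where M_13 = det([-7 -3 6; -2 -2 -5; -2 5 6]) = -241
  − (-7) · M_14   where M_14 = det([-7 -3 4; -2 -2 -7; -2 5 3]) = -319
det = (+1)·(5)·(203) + (-1)·(1)·(157) + (+1)·(1)·(-241) + (-1)·(-7)·(-319) = -1616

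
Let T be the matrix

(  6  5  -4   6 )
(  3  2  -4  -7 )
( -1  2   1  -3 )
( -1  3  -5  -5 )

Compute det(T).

1034

Expand along row 1:
  + (6) · M_11   where M_11 = det([2 -4 -7; 2 1 -3; 3 -5 -5]) = 47
  − (5) · M_12   where M_12 = det([3 -4 -7; -1 1 -3; -1 -5 -5]) = -94
  + (-4) · M_13   where M_13 = det([3 2 -7; -1 2 -3; -1 3 -5]) = 0
  − (6) · M_14   where M_14 = det([3 2 -4; -1 2 1; -1 3 -5]) = -47
det = (+1)·(6)·(47) + (-1)·(5)·(-94) + (+1)·(-4)·(0) + (-1)·(6)·(-47) = 1034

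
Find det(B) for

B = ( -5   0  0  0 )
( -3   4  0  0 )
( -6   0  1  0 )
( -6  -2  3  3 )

The determinant is -60.

B is lower triangular, so det(B) is the product of the diagonal entries:
det = (-5) · (4) · (1) · (3) = -60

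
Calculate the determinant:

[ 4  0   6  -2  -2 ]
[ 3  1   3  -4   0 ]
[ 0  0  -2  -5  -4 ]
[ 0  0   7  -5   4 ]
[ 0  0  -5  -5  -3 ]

The determinant is 660.

The matrix is block upper-triangular with a 2×2 block and a 3×3 block on the diagonal, so its determinant equals the product of the determinants of the diagonal blocks.
det of the 2×2 block = 4
det of the 3×3 block = 165
det = (4)·(165) = 660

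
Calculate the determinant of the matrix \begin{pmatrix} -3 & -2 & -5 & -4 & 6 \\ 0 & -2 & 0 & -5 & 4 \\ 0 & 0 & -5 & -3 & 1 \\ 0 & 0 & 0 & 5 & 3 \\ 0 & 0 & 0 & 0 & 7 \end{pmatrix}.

The determinant is -1050.

The matrix is upper triangular, so the determinant is the product of the diagonal entries:
det = (-3) · (-2) · (-5) · (5) · (7) = -1050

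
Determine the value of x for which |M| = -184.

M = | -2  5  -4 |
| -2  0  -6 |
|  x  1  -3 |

Expanding along the column containing x, det(M) is linear in x: det(M) = (-30)·x + (-34).
Set (-30)·x + (-34) = -184  ⇒  (-30)·x = -150  ⇒  x = 5.

x = 5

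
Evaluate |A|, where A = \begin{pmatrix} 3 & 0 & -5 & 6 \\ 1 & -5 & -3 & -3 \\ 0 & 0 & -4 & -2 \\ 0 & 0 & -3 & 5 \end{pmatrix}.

390

A is block upper-triangular with a 2×2 block and a 2×2 block on the diagonal, so its determinant equals the product of the determinants of the diagonal blocks.
det of the 2×2 block = -15
det of the 2×2 block = -26
det = (-15)·(-26) = 390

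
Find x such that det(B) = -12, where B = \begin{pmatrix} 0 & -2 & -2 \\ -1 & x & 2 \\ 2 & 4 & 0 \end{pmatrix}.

-3

Expanding along the column containing x, det(B) is linear in x: det(B) = (4)·x + (0).
Set (4)·x + (0) = -12  ⇒  (4)·x = -12  ⇒  x = -3.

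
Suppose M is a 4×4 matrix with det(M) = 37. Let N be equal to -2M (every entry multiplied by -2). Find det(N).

|N| = 592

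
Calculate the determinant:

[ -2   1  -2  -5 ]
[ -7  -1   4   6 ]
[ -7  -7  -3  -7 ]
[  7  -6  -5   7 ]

The determinant is -2633.

Expand along row 1:
  + (-2) · M_11   where M_11 = det([-1 4 6; -7 -3 -7; -6 -5 7]) = 522
  − (1) · M_12   where M_12 = det([-7 4 6; -7 -3 -7; 7 -5 7]) = 728
  + (-2) · M_13   where M_13 = det([-7 -1 6; -7 -7 -7; 7 -6 7]) = 1183
  − (-5) · M_14   where M_14 = det([-7 -1 4; -7 -7 -3; 7 -6 -5]) = 301
det = (+1)·(-2)·(522) + (-1)·(1)·(728) + (+1)·(-2)·(1183) + (-1)·(-5)·(301) = -2633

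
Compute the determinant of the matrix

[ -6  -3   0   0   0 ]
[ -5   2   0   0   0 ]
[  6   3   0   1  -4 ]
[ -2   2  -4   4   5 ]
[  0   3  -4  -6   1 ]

4752

The matrix is block lower-triangular with a 2×2 block and a 3×3 block on the diagonal, so its determinant equals the product of the determinants of the diagonal blocks.
det of the 2×2 block = -27
det of the 3×3 block = -176
det = (-27)·(-176) = 4752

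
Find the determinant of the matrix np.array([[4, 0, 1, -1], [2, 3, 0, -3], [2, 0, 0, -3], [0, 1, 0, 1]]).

The determinant is -6.

Expand along column 3 (it has 3 zeros):
  + (1) · M_13   where M_13 = det([2 3 -3; 2 0 -3; 0 1 1]) = -6
det = (+1)·(1)·(-6) = -6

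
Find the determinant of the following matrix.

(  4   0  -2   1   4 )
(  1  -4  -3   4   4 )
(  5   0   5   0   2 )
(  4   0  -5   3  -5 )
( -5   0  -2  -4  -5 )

4608

Expand along column 2 (it has 4 zeros):
  + (-4) · M_22   where M_22 = det([4 -2 1 4; 5 5 0 2; 4 -5 3 -5; -5 -2 -4 -5]) = -1152
det = (+1)·(-4)·(-1152) = 4608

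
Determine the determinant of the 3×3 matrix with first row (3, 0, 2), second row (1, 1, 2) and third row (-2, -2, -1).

Expand along column 2:
  + 1 · |3 2; -2 -1| = 1·(-3 − (-4)) = 1
  − (-2) · |3 2; 1 2| = −(-2)·(6 − 2) = 8
Sum: (1) + (8) = 9

9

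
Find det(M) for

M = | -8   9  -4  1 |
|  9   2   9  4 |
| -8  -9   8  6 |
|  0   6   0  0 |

Expand along row 4 (it has 3 zeros):
  + (6) · M_42   where M_42 = det([-8 -4 1; 9 9 4; -8 8 6]) = 312
det = (+1)·(6)·(312) = 1872

det(M) = 1872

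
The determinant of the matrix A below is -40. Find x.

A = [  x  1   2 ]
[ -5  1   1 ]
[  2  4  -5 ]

x = -3

Expanding along the row containing x, det(A) is linear in x: det(A) = (-9)·x + (-67).
Set (-9)·x + (-67) = -40  ⇒  (-9)·x = 27  ⇒  x = -3.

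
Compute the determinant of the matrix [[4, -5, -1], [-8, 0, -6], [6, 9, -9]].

828

Expand along row 2:
  − (-8) · |-5 -1; 9 -9| = −(-8)·(45 − (-9)) = 432
  − (-6) · |4 -5; 6 9| = −(-6)·(36 − (-30)) = 396
Sum: (432) + (396) = 828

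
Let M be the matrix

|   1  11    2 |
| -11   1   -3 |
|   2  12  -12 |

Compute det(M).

Expand along column 1:
  + 1 · |1 -3; 12 -12| = 1·(-12 − (-36)) = 24
  − (-11) · |11 2; 12 -12| = −(-11)·(-132 − 24) = -1716
  + 2 · |11 2; 1 -3| = 2·(-33 − 2) = -70
Sum: (24) + (-1716) + (-70) = -1762

|M| = -1762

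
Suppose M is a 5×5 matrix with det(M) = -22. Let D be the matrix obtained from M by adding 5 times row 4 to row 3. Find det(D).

-22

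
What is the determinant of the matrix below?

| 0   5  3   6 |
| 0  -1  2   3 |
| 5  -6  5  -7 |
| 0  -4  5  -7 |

The determinant is -920.

Expand along column 1 (it has 3 zeros):
  + (5) · M_31   where M_31 = det([5 3 6; -1 2 3; -4 5 -7]) = -184
det = (+1)·(5)·(-184) = -920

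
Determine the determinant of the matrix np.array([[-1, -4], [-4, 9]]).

det = (-1)·9 − (-4)·(-4) = -9 − 16 = -25

-25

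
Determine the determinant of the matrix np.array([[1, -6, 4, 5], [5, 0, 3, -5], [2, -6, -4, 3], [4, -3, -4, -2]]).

Expand along row 2 (it has 1 zero):
  − (5) · M_21   where M_21 = det([-6 4 5; -6 -4 3; -3 -4 -2]) = -144
  − (3) · M_23   where M_23 = det([1 -6 5; 2 -6 3; 4 -3 -2]) = 15
  + (-5) · M_24   where M_24 = det([1 -6 4; 2 -6 -4; 4 -3 -4]) = 132
det = (-1)·(5)·(-144) + (-1)·(3)·(15) + (+1)·(-5)·(132) = 15

15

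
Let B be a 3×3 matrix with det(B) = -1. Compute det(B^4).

1

det(B^4) = (det B)^4 = (-1)^4 = 1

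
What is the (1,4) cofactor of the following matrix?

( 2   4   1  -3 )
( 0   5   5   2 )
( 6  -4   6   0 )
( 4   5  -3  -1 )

Delete row 1 and column 4; the remaining 3×3 submatrix is [0 5 5; 6 -4 6; 4 5 -3].
Its determinant is 440.
The cofactor carries sign (−1)^(1+4) = −1, so C_{1,4} = −(440) = -440.

-440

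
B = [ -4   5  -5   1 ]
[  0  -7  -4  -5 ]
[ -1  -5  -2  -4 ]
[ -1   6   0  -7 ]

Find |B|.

Expand along row 2 (it has 1 zero):
  + (-7) · M_22   where M_22 = det([-4 -5 1; -1 -2 -4; -1 0 -7]) = -43
  − (-4) · M_23   where M_23 = det([-4 5 1; -1 -5 -4; -1 6 -7]) = -262
  + (-5) · M_24   where M_24 = det([-4 5 -5; -1 -5 -2; -1 6 0]) = 17
det = (+1)·(-7)·(-43) + (-1)·(-4)·(-262) + (+1)·(-5)·(17) = -832

|B| = -832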